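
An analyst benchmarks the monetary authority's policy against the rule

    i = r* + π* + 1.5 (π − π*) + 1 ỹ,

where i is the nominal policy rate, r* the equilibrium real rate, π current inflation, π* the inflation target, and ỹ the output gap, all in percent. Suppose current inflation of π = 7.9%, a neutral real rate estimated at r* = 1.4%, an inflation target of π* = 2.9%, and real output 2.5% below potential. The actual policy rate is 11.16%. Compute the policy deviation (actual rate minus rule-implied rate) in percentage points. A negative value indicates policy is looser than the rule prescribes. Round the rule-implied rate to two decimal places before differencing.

Output 2.5% below potential → ỹ = -2.5.
i = 1.4 + 2.9 + 1.5 × (7.9 − 2.9) + 1 × (-2.5)
   = 1.4 + 2.9 + 7.5 − 2.5 = 9.30
Deviation = 11.16 − 9.30 = 1.86 pp.

1.86 pp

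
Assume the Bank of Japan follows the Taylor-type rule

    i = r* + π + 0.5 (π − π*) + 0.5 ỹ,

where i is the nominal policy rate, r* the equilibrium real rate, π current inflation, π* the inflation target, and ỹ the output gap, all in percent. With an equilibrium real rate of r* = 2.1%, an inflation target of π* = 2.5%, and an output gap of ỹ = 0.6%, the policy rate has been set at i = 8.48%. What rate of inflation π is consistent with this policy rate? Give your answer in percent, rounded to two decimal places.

Collecting π: i = r* + (1 + 0.5) π − 0.5 π* + 0.5 ỹ
1.5 π = 8.48 − 2.1 + 0.5 × 2.5 − 0.5 × 0.6 = 7.33
π = 7.33 / 1.5 = 4.89

4.89%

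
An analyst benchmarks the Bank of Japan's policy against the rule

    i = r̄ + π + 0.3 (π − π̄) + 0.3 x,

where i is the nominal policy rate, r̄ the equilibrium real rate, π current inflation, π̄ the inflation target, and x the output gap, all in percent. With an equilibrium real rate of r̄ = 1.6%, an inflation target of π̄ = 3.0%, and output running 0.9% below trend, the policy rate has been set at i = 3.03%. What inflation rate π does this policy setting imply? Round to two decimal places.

Output 0.9% below potential → x = -0.9.
Collecting π: i = r̄ + (1 + 0.3) π − 0.3 π̄ + 0.3 x
1.3 π = 3.03 − 1.6 + 0.3 × 3.0 − 0.3 × (-0.9) = 2.6
π = 2.6 / 1.3 = 2.00

2.00%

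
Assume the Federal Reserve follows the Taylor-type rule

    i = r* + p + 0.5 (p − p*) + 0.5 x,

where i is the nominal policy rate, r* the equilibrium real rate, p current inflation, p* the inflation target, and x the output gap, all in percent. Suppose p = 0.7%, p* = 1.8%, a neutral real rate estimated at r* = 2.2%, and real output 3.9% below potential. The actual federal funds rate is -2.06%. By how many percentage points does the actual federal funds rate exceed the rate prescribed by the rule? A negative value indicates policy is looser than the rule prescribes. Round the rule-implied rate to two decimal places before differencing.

-2.46 pp

Output 3.9% below potential → x = -3.9.
i = 2.2 + 0.7 + 0.5 × (0.7 − 1.8) + 0.5 × (-3.9)
   = 2.2 + 0.7 − 0.55 − 1.95 = 0.40
Deviation = -2.06 − 0.40 = -2.46 pp.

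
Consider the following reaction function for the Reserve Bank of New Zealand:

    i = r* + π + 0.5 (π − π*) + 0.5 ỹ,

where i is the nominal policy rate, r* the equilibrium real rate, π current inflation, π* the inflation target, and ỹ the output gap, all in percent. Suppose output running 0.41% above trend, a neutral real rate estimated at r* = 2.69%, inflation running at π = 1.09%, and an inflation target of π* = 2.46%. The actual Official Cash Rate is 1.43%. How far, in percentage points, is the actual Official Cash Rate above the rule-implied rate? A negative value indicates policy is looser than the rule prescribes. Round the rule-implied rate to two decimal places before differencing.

Output 0.41% above potential → ỹ = 0.41.
i = 2.69 + 1.09 + 0.5 × (1.09 − 2.46) + 0.5 × 0.41
   = 2.69 + 1.09 − 0.685 + 0.205 = 3.30
Deviation = 1.43 − 3.30 = -1.87 pp.

-1.87 pp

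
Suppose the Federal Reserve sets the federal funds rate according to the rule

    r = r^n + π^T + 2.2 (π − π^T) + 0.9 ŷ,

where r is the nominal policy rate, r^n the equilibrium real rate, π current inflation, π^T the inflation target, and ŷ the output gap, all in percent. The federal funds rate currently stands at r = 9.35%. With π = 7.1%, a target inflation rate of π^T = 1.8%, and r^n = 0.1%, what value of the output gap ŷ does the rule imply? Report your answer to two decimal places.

0.9 ŷ = 9.35 − 0.1 − 1.8 − 2.2 × (7.1 − 1.8) = -4.21
ŷ = -4.21 / 0.9 = -4.68

-4.68%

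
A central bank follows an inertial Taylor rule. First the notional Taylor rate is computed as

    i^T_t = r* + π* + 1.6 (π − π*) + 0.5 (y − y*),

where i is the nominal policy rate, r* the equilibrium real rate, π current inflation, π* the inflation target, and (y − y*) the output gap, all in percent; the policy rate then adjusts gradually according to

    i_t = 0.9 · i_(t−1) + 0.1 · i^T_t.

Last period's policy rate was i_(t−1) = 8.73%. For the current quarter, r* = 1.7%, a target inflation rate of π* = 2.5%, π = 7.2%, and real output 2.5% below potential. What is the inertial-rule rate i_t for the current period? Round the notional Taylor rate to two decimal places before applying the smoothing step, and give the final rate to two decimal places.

Output 2.5% below potential → (y − y*) = -2.5.
i^T_t = 1.7 + 2.5 + 1.6 × (7.2 − 2.5) + 0.5 × (-2.5)
   = 1.7 + 2.5 + 7.52 − 1.25 = 10.47
i_t = 0.9 × 8.73 + 0.1 × 10.47 = 7.857 + 1.047 = 8.90

8.90%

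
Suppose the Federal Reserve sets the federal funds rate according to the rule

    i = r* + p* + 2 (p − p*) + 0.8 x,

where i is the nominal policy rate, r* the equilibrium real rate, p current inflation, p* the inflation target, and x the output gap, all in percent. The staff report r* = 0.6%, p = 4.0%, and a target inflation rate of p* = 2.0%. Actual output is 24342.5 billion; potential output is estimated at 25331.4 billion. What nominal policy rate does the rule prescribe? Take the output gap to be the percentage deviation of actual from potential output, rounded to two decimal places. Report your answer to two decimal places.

Output gap = 100 × (24342.5 − 25331.4) / 25331.4 = -3.90%.
i = 0.60 + 2.00 + 2 × (4.00 − 2.00) + 0.8 × (-3.90)
   = 0.60 + 2 + 4 − 3.12 = 3.48

3.48%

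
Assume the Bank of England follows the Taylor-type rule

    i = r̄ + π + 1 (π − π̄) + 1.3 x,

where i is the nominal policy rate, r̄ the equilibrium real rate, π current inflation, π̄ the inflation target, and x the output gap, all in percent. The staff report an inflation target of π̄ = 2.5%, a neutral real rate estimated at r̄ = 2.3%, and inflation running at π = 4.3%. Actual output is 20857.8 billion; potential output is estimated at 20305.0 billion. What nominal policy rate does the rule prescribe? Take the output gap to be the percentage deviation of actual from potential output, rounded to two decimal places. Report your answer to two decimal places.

Output gap = 100 × (20857.8 − 20305.0) / 20305.0 = 2.72%.
i = 2.30 + 4.30 + 1 × (4.30 − 2.50) + 1.3 × 2.72
   = 2.30 + 4.3 + 1.8 + 3.536 = 11.94

11.94%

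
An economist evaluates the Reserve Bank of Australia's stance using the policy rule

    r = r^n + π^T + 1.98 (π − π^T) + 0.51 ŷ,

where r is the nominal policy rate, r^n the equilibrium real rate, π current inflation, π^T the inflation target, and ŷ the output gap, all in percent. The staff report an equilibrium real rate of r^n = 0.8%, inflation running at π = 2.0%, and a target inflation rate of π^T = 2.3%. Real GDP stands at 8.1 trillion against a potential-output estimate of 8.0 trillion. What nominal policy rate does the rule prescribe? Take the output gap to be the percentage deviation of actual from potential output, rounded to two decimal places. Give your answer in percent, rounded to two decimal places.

3.14%

Output gap = 100 × (8.1 − 8.0) / 8.0 = 1.25%.
r = 0.80 + 2.30 + 1.98 × (2.00 − 2.30) + 0.51 × 1.25
   = 0.80 + 2.3 − 0.594 + 0.6375 = 3.14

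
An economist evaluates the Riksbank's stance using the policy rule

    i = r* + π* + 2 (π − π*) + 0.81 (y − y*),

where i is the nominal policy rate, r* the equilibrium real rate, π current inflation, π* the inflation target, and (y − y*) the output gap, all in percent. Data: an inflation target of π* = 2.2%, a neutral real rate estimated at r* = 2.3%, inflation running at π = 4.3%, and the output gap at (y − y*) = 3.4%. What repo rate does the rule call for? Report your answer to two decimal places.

11.45%

i = 2.3 + 2.2 + 2 × (4.3 − 2.2) + 0.81 × 3.4
   = 2.3 + 2.2 + 4.2 + 2.754 = 11.45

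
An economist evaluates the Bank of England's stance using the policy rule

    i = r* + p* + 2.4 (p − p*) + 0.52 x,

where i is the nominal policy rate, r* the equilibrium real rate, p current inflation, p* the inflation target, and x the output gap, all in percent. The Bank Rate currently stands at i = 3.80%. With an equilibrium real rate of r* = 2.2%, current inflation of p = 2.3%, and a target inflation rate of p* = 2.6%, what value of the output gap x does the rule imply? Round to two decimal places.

0.52 x = 3.80 − 2.2 − 2.6 − 2.4 × (2.3 − 2.6) = -0.28
x = -0.28 / 0.52 = -0.54

-0.54%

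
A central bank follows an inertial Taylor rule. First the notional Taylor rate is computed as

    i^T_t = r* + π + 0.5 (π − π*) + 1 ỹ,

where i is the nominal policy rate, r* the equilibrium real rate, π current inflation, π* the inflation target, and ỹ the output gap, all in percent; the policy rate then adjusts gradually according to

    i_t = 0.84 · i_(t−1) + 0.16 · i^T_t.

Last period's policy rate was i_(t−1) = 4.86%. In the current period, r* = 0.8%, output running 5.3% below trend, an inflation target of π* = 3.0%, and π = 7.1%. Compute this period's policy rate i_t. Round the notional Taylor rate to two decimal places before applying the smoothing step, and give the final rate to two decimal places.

Output 5.3% below potential → ỹ = -5.3.
i^T_t = 0.8 + 7.1 + 0.5 × (7.1 − 3.0) + 1 × (-5.3)
   = 0.8 + 7.1 + 2.05 − 5.3 = 4.65
i_t = 0.84 × 4.86 + 0.16 × 4.65 = 4.0824 + 0.744 = 4.83

4.83%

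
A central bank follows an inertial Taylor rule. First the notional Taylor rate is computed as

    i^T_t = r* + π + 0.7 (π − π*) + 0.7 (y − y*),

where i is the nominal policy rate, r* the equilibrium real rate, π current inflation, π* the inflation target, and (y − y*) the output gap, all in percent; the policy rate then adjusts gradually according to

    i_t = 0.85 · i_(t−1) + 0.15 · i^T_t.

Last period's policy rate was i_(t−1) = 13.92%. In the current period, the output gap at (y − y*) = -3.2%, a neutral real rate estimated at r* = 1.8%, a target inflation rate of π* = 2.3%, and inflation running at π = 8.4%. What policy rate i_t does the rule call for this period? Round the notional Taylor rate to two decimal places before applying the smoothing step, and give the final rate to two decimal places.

13.67%

i^T_t = 1.8 + 8.4 + 0.7 × (8.4 − 2.3) + 0.7 × (-3.2)
   = 1.8 + 8.4 + 4.27 − 2.24 = 12.23
i_t = 0.85 × 13.92 + 0.15 × 12.23 = 11.832 + 1.8345 = 13.67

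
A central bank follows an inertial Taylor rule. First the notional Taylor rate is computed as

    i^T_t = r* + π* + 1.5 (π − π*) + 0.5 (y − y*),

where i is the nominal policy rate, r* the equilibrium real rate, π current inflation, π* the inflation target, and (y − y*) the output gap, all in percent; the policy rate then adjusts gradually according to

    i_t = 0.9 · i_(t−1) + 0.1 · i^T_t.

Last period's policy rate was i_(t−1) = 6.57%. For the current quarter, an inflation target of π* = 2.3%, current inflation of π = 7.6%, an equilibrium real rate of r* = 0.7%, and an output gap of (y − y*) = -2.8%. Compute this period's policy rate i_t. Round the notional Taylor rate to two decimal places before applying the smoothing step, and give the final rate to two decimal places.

i^T_t = 0.7 + 2.3 + 1.5 × (7.6 − 2.3) + 0.5 × (-2.8)
   = 0.7 + 2.3 + 7.95 − 1.4 = 9.55
i_t = 0.9 × 6.57 + 0.1 × 9.55 = 5.913 + 0.955 = 6.87

6.87%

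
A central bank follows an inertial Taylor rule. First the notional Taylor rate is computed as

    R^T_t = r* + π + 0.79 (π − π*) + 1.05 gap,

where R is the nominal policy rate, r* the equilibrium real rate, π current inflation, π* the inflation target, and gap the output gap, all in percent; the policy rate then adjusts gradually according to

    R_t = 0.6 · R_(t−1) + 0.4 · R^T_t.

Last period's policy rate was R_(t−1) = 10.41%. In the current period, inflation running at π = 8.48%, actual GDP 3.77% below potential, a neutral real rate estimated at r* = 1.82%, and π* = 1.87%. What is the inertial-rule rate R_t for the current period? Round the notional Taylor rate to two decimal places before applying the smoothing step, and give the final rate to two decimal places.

10.87%

Output 3.77% below potential → gap = -3.77.
R^T_t = 1.82 + 8.48 + 0.79 × (8.48 − 1.87) + 1.05 × (-3.77)
   = 1.82 + 8.48 + 5.2219 − 3.9585 = 11.56
R_t = 0.6 × 10.41 + 0.4 × 11.56 = 6.246 + 4.624 = 10.87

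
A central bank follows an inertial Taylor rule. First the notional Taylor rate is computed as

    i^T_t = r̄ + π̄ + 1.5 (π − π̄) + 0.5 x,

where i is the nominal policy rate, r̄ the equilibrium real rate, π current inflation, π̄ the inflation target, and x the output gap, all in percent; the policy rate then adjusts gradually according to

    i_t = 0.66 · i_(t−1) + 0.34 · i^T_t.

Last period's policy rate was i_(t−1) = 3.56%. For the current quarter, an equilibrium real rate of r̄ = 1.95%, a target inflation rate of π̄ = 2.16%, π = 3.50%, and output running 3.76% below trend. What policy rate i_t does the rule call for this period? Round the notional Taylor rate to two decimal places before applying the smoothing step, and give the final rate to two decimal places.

3.79%

Output 3.76% below potential → x = -3.76.
i^T_t = 1.95 + 2.16 + 1.5 × (3.50 − 2.16) + 0.5 × (-3.76)
   = 1.95 + 2.16 + 2.01 − 1.88 = 4.24
i_t = 0.66 × 3.56 + 0.34 × 4.24 = 2.3496 + 1.4416 = 3.79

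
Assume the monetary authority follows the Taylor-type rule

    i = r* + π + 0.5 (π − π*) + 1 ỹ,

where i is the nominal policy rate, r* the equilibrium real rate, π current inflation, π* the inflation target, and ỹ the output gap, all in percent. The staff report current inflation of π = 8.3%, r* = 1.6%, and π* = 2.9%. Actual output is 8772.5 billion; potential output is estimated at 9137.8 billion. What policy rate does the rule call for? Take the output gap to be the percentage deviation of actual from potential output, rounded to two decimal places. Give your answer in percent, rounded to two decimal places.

Output gap = 100 × (8772.5 − 9137.8) / 9137.8 = -4.00%.
i = 1.60 + 8.30 + 0.5 × (8.30 − 2.90) + 1 × (-4.00)
   = 1.60 + 8.3 + 2.7 − 4 = 8.60

8.60%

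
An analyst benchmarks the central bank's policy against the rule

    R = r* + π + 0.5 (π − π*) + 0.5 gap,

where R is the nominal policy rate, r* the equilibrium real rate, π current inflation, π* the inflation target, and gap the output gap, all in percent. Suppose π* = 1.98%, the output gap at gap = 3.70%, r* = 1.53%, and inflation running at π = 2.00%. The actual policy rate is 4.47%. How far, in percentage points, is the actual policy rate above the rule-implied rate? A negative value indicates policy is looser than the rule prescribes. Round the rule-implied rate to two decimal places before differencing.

-0.92 pp

R = 1.53 + 2.00 + 0.5 × (2.00 − 1.98) + 0.5 × 3.70
   = 1.53 + 2 + 0.01 + 1.85 = 5.39
Deviation = 4.47 − 5.39 = -0.92 pp.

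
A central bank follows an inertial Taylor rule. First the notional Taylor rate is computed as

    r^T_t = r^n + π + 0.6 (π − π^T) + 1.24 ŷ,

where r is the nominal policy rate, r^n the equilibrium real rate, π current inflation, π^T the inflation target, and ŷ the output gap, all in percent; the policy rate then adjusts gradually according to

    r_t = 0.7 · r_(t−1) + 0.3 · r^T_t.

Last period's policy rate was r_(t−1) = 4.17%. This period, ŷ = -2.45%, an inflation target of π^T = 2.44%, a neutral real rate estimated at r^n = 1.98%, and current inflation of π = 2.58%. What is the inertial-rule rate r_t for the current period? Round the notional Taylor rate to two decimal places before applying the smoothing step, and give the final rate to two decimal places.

3.40%

r^T_t = 1.98 + 2.58 + 0.6 × (2.58 − 2.44) + 1.24 × (-2.45)
   = 1.98 + 2.58 + 0.084 − 3.038 = 1.61
r_t = 0.7 × 4.17 + 0.3 × 1.61 = 2.919 + 0.483 = 3.40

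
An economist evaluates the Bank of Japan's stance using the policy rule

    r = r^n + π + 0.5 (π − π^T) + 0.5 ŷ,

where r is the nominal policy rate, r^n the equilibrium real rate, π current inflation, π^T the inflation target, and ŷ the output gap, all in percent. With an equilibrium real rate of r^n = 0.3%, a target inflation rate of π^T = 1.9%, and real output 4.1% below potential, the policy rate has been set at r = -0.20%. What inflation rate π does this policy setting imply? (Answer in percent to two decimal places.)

Output 4.1% below potential → ŷ = -4.1.
Collecting π: r = r^n + (1 + 0.5) π − 0.5 π^T + 0.5 ŷ
1.5 π = -0.20 − 0.3 + 0.5 × 1.9 − 0.5 × (-4.1) = 2.5
π = 2.5 / 1.5 = 1.67

1.67%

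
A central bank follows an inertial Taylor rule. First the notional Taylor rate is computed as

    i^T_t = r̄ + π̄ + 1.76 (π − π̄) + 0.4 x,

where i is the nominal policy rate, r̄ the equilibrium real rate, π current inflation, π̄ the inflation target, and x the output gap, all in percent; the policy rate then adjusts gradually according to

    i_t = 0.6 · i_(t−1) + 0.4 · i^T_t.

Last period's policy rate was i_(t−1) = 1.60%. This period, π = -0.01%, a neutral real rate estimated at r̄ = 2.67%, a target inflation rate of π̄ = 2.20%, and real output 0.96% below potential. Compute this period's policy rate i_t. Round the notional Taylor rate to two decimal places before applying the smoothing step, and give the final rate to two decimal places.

Output 0.96% below potential → x = -0.96.
i^T_t = 2.67 + 2.20 + 1.76 × (-0.01 − 2.20) + 0.4 × (-0.96)
   = 2.67 + 2.2 − 3.8896 − 0.384 = 0.60
i_t = 0.6 × 1.60 + 0.4 × 0.60 = 0.96 + 0.24 = 1.20

1.20%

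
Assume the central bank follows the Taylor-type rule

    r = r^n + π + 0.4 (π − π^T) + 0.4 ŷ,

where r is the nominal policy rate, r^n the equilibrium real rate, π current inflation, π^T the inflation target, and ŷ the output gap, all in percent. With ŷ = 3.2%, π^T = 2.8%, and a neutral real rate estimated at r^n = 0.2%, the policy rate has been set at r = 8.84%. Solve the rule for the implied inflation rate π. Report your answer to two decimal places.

Collecting π: r = r^n + (1 + 0.4) π − 0.4 π^T + 0.4 ŷ
1.4 π = 8.84 − 0.2 + 0.4 × 2.8 − 0.4 × 3.2 = 8.48
π = 8.48 / 1.4 = 6.06

6.06%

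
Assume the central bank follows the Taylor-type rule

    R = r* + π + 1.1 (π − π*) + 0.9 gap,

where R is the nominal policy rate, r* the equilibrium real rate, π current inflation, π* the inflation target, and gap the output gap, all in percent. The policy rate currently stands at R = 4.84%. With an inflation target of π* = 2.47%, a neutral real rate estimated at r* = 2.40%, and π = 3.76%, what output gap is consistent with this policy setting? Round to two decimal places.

0.9 gap = 4.84 − 2.40 − 3.76 − 1.1 × (3.76 − 2.47) = -2.739
gap = -2.739 / 0.9 = -3.04

-3.04%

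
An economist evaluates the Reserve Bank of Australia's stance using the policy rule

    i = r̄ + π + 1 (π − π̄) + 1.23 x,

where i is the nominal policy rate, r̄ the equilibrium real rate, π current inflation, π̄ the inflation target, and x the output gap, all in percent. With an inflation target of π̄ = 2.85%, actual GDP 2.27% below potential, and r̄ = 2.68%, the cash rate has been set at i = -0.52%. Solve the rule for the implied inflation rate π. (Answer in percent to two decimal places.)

Output 2.27% below potential → x = -2.27.
Collecting π: i = r̄ + (1 + 1) π − 1 π̄ + 1.23 x
2 π = -0.52 − 2.68 + 1 × 2.85 − 1.23 × (-2.27) = 2.4421
π = 2.4421 / 2 = 1.22

1.22%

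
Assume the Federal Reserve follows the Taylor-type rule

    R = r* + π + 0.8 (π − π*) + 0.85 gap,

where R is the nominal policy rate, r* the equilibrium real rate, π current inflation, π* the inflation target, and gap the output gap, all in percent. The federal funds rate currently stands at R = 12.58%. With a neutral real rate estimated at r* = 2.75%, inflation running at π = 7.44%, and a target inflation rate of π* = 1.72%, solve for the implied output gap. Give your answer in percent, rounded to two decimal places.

-2.57%

0.85 gap = 12.58 − 2.75 − 7.44 − 0.8 × (7.44 − 1.72) = -2.186
gap = -2.186 / 0.85 = -2.57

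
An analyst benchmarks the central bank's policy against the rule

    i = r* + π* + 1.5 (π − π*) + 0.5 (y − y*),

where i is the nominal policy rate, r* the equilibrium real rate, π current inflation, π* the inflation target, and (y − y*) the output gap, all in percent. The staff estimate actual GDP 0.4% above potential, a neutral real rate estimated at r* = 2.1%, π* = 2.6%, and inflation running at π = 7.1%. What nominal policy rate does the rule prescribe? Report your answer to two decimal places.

11.65%

Output 0.4% above potential → (y − y*) = 0.4.
i = 2.1 + 2.6 + 1.5 × (7.1 − 2.6) + 0.5 × 0.4
   = 2.1 + 2.6 + 6.75 + 0.2 = 11.65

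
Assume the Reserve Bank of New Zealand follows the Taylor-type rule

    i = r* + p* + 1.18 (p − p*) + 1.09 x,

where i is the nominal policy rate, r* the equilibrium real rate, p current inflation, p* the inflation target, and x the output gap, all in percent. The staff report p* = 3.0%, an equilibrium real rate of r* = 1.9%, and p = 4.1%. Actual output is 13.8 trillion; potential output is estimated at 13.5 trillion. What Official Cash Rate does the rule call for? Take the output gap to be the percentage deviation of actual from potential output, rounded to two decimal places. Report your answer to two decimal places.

8.62%

Output gap = 100 × (13.8 − 13.5) / 13.5 = 2.22%.
i = 1.90 + 3.00 + 1.18 × (4.10 − 3.00) + 1.09 × 2.22
   = 1.90 + 3 + 1.298 + 2.4198 = 8.62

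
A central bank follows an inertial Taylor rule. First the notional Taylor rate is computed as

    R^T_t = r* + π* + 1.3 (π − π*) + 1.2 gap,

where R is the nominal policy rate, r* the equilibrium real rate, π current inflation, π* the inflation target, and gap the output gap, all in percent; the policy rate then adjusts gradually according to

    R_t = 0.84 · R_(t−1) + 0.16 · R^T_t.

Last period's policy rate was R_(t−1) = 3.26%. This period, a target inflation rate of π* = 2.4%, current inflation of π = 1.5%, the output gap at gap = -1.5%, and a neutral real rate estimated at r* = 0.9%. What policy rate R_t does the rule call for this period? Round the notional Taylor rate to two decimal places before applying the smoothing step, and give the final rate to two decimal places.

2.79%

R^T_t = 0.9 + 2.4 + 1.3 × (1.5 − 2.4) + 1.2 × (-1.5)
   = 0.9 + 2.4 − 1.17 − 1.8 = 0.33
R_t = 0.84 × 3.26 + 0.16 × 0.33 = 2.7384 + 0.0528 = 2.79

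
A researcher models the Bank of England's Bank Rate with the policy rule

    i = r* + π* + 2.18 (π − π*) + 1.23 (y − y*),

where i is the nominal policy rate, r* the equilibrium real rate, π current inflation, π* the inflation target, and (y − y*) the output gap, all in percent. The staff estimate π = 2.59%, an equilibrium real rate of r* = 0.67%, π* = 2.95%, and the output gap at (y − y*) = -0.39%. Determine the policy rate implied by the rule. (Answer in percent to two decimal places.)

i = 0.67 + 2.95 + 2.18 × (2.59 − 2.95) + 1.23 × (-0.39)
   = 0.67 + 2.95 − 0.7848 − 0.4797 = 2.36

2.36%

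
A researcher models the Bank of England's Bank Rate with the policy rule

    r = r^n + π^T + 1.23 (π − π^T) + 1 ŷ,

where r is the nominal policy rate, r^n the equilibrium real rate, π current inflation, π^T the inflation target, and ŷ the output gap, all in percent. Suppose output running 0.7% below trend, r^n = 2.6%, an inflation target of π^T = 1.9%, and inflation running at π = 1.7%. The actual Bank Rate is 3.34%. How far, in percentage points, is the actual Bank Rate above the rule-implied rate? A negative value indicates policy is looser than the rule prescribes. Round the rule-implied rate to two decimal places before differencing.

-0.21 pp

Output 0.7% below potential → ŷ = -0.7.
r = 2.6 + 1.9 + 1.23 × (1.7 − 1.9) + 1 × (-0.7)
   = 2.6 + 1.9 − 0.246 − 0.7 = 3.55
Deviation = 3.34 − 3.55 = -0.21 pp.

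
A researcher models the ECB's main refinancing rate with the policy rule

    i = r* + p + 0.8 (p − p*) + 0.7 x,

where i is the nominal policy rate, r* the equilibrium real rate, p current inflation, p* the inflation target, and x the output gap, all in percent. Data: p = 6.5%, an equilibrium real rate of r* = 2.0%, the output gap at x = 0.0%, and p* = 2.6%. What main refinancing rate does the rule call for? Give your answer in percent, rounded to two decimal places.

i = 2.0 + 6.5 + 0.8 × (6.5 − 2.6) + 0.7 × 0.0
   = 2.0 + 6.5 + 3.12 + 0 = 11.62

11.62%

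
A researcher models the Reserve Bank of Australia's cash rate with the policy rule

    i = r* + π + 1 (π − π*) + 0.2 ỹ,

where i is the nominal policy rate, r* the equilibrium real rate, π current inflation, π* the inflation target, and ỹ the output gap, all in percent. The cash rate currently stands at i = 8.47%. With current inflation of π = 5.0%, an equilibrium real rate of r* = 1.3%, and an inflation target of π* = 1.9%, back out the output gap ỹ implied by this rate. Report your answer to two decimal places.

-4.65%

0.2 ỹ = 8.47 − 1.3 − 5.0 − 1 × (5.0 − 1.9) = -0.93
ỹ = -0.93 / 0.2 = -4.65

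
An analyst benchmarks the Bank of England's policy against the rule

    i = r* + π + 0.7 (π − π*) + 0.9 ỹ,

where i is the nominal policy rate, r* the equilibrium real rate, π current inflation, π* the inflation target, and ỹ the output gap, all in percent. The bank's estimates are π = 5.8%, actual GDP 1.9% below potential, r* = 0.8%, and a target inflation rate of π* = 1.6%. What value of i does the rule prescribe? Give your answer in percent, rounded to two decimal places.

7.83%

Output 1.9% below potential → ỹ = -1.9.
i = 0.8 + 5.8 + 0.7 × (5.8 − 1.6) + 0.9 × (-1.9)
   = 0.8 + 5.8 + 2.94 − 1.71 = 7.83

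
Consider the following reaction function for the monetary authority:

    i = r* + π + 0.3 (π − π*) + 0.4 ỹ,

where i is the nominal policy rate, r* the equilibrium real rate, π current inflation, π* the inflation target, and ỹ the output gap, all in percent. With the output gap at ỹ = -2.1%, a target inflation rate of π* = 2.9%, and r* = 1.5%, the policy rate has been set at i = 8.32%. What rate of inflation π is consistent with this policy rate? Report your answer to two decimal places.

Collecting π: i = r* + (1 + 0.3) π − 0.3 π* + 0.4 ỹ
1.3 π = 8.32 − 1.5 + 0.3 × 2.9 − 0.4 × (-2.1) = 8.53
π = 8.53 / 1.3 = 6.56

6.56%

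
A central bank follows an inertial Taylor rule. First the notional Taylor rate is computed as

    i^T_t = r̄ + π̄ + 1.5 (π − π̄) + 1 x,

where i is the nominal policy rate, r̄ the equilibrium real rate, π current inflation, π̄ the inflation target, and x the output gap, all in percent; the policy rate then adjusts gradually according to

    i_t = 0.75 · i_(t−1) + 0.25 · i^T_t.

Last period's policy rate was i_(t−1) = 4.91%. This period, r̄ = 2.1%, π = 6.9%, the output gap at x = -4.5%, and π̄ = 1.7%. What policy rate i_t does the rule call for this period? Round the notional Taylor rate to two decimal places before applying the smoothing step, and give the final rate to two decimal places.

5.46%

i^T_t = 2.1 + 1.7 + 1.5 × (6.9 − 1.7) + 1 × (-4.5)
   = 2.1 + 1.7 + 7.8 − 4.5 = 7.10
i_t = 0.75 × 4.91 + 0.25 × 7.10 = 3.6825 + 1.775 = 5.46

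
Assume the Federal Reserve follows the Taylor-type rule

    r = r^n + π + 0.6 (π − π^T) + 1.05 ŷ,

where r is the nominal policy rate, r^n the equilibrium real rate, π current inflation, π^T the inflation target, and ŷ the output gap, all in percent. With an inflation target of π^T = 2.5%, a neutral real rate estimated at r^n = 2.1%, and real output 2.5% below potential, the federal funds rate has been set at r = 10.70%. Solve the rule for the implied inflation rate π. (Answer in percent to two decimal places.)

7.95%

Output 2.5% below potential → ŷ = -2.5.
Collecting π: r = r^n + (1 + 0.6) π − 0.6 π^T + 1.05 ŷ
1.6 π = 10.70 − 2.1 + 0.6 × 2.5 − 1.05 × (-2.5) = 12.725
π = 12.725 / 1.6 = 7.95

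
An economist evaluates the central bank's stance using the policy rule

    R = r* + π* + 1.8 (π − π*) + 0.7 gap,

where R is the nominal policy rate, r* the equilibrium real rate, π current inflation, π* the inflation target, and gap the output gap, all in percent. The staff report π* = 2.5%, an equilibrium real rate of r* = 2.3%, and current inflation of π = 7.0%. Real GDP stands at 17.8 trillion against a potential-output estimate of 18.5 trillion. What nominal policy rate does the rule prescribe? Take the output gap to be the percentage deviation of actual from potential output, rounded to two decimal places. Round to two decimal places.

10.25%

Output gap = 100 × (17.8 − 18.5) / 18.5 = -3.78%.
R = 2.30 + 2.50 + 1.8 × (7.00 − 2.50) + 0.7 × (-3.78)
   = 2.30 + 2.5 + 8.1 − 2.646 = 10.25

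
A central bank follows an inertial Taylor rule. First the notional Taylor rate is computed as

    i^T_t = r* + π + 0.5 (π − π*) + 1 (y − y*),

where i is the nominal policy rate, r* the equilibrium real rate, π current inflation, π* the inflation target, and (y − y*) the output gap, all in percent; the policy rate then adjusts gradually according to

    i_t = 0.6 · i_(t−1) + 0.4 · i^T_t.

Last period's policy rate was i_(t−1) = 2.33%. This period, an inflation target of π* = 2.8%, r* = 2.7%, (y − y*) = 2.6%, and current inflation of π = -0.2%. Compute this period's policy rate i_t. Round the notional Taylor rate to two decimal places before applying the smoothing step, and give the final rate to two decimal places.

2.84%

i^T_t = 2.7 + (-0.2) + 0.5 × (-0.2 − 2.8) + 1 × 2.6
   = 2.7 − 0.2 − 1.5 + 2.6 = 3.60
i_t = 0.6 × 2.33 + 0.4 × 3.60 = 1.398 + 1.44 = 2.84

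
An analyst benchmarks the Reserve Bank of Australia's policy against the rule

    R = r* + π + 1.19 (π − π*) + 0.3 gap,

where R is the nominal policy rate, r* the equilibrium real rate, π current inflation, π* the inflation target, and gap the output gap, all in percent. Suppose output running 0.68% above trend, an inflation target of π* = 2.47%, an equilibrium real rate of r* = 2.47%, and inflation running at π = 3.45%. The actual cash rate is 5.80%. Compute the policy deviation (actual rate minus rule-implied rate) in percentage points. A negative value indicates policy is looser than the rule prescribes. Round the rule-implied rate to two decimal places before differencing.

Output 0.68% above potential → gap = 0.68.
R = 2.47 + 3.45 + 1.19 × (3.45 − 2.47) + 0.3 × 0.68
   = 2.47 + 3.45 + 1.1662 + 0.204 = 7.29
Deviation = 5.80 − 7.29 = -1.49 pp.

-1.49 pp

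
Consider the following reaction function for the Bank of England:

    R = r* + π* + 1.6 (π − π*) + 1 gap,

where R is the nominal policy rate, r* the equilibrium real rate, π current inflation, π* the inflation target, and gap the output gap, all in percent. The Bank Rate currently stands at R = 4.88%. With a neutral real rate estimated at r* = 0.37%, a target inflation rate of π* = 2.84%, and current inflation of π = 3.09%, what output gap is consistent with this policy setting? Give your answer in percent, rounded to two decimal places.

1.27%

1 gap = 4.88 − 0.37 − 2.84 − 1.6 × (3.09 − 2.84) = 1.27
gap = 1.27 / 1 = 1.27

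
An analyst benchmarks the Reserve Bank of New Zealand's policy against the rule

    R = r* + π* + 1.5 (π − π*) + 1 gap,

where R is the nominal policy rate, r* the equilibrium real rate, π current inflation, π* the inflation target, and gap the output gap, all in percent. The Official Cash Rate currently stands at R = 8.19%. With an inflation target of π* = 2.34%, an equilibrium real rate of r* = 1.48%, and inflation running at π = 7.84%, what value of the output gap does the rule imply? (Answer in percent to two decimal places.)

1 gap = 8.19 − 1.48 − 2.34 − 1.5 × (7.84 − 2.34) = -3.88
gap = -3.88 / 1 = -3.88

-3.88%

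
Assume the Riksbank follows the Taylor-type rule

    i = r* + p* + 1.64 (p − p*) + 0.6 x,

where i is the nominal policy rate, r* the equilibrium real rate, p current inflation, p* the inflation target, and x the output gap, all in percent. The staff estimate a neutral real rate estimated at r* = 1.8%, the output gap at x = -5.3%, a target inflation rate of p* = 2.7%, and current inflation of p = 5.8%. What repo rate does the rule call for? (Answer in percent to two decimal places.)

6.40%

i = 1.8 + 2.7 + 1.64 × (5.8 − 2.7) + 0.6 × (-5.3)
   = 1.8 + 2.7 + 5.084 − 3.18 = 6.40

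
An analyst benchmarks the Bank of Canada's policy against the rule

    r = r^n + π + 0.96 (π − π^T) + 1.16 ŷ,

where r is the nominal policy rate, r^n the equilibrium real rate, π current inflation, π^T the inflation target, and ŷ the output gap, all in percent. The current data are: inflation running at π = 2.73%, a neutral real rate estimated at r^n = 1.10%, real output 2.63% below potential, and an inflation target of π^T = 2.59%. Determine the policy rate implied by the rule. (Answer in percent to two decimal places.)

Output 2.63% below potential → ŷ = -2.63.
r = 1.10 + 2.73 + 0.96 × (2.73 − 2.59) + 1.16 × (-2.63)
   = 1.10 + 2.73 + 0.1344 − 3.0508 = 0.91

0.91%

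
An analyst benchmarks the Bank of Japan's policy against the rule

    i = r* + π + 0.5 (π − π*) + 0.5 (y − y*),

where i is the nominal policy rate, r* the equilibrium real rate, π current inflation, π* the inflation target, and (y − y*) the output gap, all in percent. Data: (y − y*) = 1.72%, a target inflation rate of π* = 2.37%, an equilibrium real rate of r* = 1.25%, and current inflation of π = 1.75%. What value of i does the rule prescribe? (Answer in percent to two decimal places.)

i = 1.25 + 1.75 + 0.5 × (1.75 − 2.37) + 0.5 × 1.72
   = 1.25 + 1.75 − 0.31 + 0.86 = 3.55

3.55%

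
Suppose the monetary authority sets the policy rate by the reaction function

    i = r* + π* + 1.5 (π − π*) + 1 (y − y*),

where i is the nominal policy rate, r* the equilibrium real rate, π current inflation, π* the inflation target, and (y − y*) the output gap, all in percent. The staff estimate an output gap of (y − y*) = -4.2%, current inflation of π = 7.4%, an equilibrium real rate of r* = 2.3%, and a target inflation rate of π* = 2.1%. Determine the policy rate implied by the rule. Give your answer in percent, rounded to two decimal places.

8.15%

i = 2.3 + 2.1 + 1.5 × (7.4 − 2.1) + 1 × (-4.2)
   = 2.3 + 2.1 + 7.95 − 4.2 = 8.15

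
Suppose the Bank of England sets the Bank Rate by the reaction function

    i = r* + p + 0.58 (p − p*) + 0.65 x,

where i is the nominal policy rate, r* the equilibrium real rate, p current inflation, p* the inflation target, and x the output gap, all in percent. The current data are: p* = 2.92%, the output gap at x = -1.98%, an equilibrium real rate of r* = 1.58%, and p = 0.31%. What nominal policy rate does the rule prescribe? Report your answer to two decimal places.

i = 1.58 + 0.31 + 0.58 × (0.31 − 2.92) + 0.65 × (-1.98)
   = 1.58 + 0.31 − 1.5138 − 1.287 = -0.91

-0.91%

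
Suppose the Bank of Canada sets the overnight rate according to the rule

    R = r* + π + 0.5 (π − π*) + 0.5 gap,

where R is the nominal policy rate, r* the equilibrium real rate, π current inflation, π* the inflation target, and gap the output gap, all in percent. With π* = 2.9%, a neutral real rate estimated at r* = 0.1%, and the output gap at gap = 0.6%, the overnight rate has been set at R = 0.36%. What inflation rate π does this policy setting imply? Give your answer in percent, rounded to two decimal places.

Collecting π: R = r* + (1 + 0.5) π − 0.5 π* + 0.5 gap
1.5 π = 0.36 − 0.1 + 0.5 × 2.9 − 0.5 × 0.6 = 1.41
π = 1.41 / 1.5 = 0.94

0.94%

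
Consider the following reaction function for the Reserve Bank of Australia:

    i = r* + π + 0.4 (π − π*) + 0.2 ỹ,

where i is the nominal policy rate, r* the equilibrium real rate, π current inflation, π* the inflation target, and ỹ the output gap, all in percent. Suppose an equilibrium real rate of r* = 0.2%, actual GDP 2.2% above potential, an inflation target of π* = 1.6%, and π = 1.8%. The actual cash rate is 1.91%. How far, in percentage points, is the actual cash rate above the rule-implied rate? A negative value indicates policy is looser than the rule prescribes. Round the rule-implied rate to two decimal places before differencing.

Output 2.2% above potential → ỹ = 2.2.
i = 0.2 + 1.8 + 0.4 × (1.8 − 1.6) + 0.2 × 2.2
   = 0.2 + 1.8 + 0.08 + 0.44 = 2.52
Deviation = 1.91 − 2.52 = -0.61 pp.

-0.61 pp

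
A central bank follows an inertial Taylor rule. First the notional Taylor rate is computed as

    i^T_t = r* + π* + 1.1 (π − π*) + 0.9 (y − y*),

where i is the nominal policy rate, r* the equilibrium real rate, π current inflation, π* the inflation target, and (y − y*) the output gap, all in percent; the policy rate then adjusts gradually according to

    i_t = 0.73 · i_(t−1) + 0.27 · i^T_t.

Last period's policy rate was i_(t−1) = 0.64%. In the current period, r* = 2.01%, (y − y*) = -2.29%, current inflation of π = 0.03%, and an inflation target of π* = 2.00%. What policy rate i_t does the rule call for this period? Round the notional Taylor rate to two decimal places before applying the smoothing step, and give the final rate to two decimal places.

i^T_t = 2.01 + 2.00 + 1.1 × (0.03 − 2.00) + 0.9 × (-2.29)
   = 2.01 + 2 − 2.167 − 2.061 = -0.22
i_t = 0.73 × 0.64 + 0.27 × (-0.22) = 0.4672 − 0.0594 = 0.41

0.41%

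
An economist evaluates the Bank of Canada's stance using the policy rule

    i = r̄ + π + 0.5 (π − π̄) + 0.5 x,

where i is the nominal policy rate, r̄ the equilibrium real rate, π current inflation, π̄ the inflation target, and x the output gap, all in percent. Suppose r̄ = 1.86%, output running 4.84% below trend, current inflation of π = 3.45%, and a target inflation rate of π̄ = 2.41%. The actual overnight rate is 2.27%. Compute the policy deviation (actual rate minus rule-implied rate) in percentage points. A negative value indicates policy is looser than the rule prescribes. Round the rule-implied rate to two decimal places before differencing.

-1.14 pp

Output 4.84% below potential → x = -4.84.
i = 1.86 + 3.45 + 0.5 × (3.45 − 2.41) + 0.5 × (-4.84)
   = 1.86 + 3.45 + 0.52 − 2.42 = 3.41
Deviation = 2.27 − 3.41 = -1.14 pp.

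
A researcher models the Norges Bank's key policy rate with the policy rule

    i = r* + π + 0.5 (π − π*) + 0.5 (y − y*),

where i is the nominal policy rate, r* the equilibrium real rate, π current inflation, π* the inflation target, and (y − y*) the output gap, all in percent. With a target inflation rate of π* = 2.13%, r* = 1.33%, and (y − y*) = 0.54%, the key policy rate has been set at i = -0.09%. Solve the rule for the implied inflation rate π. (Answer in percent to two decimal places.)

Collecting π: i = r* + (1 + 0.5) π − 0.5 π* + 0.5 (y − y*)
1.5 π = -0.09 − 1.33 + 0.5 × 2.13 − 0.5 × 0.54 = -0.625
π = -0.625 / 1.5 = -0.42

-0.42%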